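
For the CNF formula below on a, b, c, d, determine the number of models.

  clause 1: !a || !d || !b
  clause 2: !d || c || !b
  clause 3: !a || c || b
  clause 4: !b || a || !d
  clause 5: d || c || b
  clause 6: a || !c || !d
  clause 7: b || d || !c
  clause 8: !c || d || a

5

There are 2^4 = 16 truth assignments over (a, b, c, d).
Check each against the 8 clauses (columns in the order a, b, c, d):
  F F F F  ✗ fails (d || c || b)
  F F F T  ✓ satisfies all
  F F T F  ✗ fails (b || d || !c)
  F F T T  ✗ fails (a || !c || !d)
  F T F F  ✓ satisfies all
  F T F T  ✗ fails (!d || c || !b)
  F T T F  ✗ fails (!c || d || a)
  F T T T  ✗ fails (!b || a || !d)
  T F F F  ✗ fails (!a || c || b)
  T F F T  ✗ fails (!a || c || b)
  T F T F  ✗ fails (b || d || !c)
  T F T T  ✓ satisfies all
  T T F F  ✓ satisfies all
  T T F T  ✗ fails (!a || !d || !b)
  T T T F  ✓ satisfies all
  T T T T  ✗ fails (!a || !d || !b)
5 of the 16 rows are models.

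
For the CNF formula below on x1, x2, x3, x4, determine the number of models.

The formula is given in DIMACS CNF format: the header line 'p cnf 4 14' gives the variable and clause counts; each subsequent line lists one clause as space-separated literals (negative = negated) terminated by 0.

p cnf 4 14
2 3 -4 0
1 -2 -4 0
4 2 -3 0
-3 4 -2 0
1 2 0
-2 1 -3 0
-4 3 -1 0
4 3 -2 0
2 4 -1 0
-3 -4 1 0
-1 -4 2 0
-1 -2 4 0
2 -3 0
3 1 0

1

There are 2^4 = 16 truth assignments over (x1, x2, x3, x4).
Split on x4. With x4 = True, the clauses containing x4 are satisfied and ¬x4 drops from the rest; 1 of the 2^3 = 8 assignments to the other variables satisfy what remains.
With x4 = False, by the same count on the reduced clause set, 0 assignments work.
Total: 1 + 0 = 1.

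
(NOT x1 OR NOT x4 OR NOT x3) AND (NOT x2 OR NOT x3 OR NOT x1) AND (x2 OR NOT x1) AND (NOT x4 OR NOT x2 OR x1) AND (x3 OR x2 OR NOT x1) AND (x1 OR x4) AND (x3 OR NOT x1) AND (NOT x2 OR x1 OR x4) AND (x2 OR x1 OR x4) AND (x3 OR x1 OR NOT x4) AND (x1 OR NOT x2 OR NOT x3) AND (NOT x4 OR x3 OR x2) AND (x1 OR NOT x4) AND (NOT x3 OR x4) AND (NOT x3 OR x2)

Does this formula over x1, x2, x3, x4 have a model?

No

Case x2 = true:
Case x3 = false:
Unit clause (NOT x1) forces x1 = false.
Unit clause (NOT x4) forces x4 = false.
That conflicts with the unit clause (x4).
So x3 must be the other value — set x3 = true.
Unit clause (NOT x1) forces x1 = false.
That conflicts with the unit clause (x1).
Both values of x3 lead to a conflict.
So x2 must be the other value — set x2 = false.
Unit clause (NOT x1) forces x1 = false.
Unit clause (x4) forces x4 = true.
That conflicts with the unit clause (NOT x4).
Both values of x2 lead to a conflict.
No assignment satisfies every clause.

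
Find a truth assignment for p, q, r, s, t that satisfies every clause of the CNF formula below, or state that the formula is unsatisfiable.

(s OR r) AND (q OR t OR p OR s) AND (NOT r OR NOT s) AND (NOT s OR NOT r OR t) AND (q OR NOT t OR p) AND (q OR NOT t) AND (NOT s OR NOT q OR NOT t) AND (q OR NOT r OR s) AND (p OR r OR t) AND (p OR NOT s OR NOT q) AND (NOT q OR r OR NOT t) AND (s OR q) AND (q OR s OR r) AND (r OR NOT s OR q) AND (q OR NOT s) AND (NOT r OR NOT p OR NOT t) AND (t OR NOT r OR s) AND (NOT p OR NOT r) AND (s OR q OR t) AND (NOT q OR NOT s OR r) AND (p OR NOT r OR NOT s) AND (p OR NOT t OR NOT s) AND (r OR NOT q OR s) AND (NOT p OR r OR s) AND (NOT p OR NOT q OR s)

p: false; q: true; r: true; s: false; t: true

Suppose s = false.
The clause (r) is unit, so r = true.
The clause (q) is unit, so q = true.
The clause (t) is unit, so t = true.
The clause (NOT p) is unit, so p = false.
Every clause now holds.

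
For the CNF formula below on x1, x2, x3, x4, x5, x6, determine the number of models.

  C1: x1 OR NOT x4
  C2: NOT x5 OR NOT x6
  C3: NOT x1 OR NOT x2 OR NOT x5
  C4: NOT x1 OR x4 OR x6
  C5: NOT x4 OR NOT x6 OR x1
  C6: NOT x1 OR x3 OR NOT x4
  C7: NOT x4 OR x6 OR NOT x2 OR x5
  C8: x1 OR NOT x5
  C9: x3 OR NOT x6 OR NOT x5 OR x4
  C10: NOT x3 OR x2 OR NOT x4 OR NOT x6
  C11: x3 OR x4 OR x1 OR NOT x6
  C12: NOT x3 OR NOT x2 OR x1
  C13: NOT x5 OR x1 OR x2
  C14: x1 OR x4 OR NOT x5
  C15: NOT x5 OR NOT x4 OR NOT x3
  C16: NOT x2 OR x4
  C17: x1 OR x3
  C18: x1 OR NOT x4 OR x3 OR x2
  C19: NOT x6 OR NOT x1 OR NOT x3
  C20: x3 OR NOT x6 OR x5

There are 2^6 = 64 truth assignments over (x1, x2, x3, x4, x5, x6).
Split on x5. With x5 = true, the clauses containing x5 are satisfied and NOT x5 drops from the rest; 0 of the 2^5 = 32 assignments to the other variables satisfy what remains.
With x5 = false, by the same count on the reduced clause set, 3 assignments work.
(One model: x1=F, x2=F, x3=T, x4=F, x5=F, x6=F.)
Total: 0 + 3 = 3.

3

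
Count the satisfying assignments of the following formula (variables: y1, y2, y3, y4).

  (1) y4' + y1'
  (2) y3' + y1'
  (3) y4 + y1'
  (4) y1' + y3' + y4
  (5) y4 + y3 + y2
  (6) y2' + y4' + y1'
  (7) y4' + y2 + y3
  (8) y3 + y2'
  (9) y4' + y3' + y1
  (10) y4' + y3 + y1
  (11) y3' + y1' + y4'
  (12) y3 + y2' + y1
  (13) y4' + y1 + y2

There are 2^4 = 16 truth assignments over (y1, y2, y3, y4).
Check each against the 13 clauses (columns in the order y1, y2, y3, y4):
  F F F F  ✗ fails (y4 + y3 + y2)
  F F F T  ✗ fails (y4' + y2 + y3)
  F F T F  ✓ satisfies all
  F F T T  ✗ fails (y4' + y3' + y1)
  F T F F  ✗ fails (y3 + y2')
  F T F T  ✗ fails (y3 + y2')
  F T T F  ✓ satisfies all
  F T T T  ✗ fails (y4' + y3' + y1)
  T F F F  ✗ fails (y4 + y1')
  T F F T  ✗ fails (y4' + y1')
  T F T F  ✗ fails (y3' + y1')
  T F T T  ✗ fails (y4' + y1')
  T T F F  ✗ fails (y4 + y1')
  T T F T  ✗ fails (y4' + y1')
  T T T F  ✗ fails (y3' + y1')
  T T T T  ✗ fails (y4' + y1')
2 of the 16 rows are models.

2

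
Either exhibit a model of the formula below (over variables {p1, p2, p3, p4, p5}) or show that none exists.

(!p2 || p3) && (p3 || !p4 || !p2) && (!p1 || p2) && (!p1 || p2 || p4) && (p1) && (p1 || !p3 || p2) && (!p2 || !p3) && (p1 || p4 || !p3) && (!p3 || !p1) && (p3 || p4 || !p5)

UNSATISFIABLE

The clause (p1) is unit, so p1 = true.
The clause (p2) is unit, so p2 = true.
The clause (p3) is unit, so p3 = true.
Now (!p3) is unsatisfied and unit — conflict.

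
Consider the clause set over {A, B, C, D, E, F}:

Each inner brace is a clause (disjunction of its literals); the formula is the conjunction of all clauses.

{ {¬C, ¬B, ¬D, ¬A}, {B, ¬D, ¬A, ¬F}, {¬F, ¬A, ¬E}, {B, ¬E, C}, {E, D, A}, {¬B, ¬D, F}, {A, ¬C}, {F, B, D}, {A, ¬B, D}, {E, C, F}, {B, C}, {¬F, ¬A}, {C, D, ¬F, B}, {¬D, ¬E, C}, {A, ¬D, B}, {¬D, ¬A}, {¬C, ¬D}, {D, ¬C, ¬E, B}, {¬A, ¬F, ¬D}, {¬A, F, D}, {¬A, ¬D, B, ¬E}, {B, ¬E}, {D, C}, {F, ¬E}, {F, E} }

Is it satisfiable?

Yes

Try A = False.
(¬C) alone gives C = False.
(B) alone gives B = True.
(D) alone gives D = True.
(F) alone gives F = True.
(¬E) alone gives E = False.
Every clause now holds.
A satisfying assignment: A: False,  B: True,  C: False,  D: True,  E: False,  F: True.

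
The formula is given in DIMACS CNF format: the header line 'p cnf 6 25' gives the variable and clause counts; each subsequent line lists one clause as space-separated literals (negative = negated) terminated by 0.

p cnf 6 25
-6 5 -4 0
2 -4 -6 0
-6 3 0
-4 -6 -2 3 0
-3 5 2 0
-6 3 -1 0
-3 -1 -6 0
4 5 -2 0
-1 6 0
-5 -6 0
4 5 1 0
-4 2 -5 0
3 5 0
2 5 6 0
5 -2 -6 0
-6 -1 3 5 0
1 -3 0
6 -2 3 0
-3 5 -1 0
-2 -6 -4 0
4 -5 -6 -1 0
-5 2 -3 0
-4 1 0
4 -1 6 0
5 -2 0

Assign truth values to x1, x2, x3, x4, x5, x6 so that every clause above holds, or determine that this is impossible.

x1 ↦ False, x2 ↦ False, x3 ↦ False, x4 ↦ False, x5 ↦ True, x6 ↦ False

Case x6 = False:
(¬x1) alone gives x1 = False.
(¬x3) alone gives x3 = False.
(x5) alone gives x5 = True.
(¬x2) alone gives x2 = False.
(¬x4) alone gives x4 = False.
This assignment satisfies each clause.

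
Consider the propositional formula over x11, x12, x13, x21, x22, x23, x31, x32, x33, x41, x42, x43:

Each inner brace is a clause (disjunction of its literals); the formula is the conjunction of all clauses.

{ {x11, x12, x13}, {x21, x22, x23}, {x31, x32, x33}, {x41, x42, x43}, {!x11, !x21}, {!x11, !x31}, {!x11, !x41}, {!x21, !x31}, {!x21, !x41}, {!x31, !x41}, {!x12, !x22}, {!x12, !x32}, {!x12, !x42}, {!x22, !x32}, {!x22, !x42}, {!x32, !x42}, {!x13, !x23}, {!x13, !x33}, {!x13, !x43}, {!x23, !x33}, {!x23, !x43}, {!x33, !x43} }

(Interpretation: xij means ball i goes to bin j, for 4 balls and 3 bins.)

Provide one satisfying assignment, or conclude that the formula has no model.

Suppose x11 = false.
Suppose x12 = true.
The clause (!x22) is unit, so x22 = false.
The clause (!x32) is unit, so x32 = false.
The clause (!x42) is unit, so x42 = false.
Suppose x21 = true.
The clause (!x31) is unit, so x31 = false.
The clause (x33) is unit, so x33 = true.
The clause (!x41) is unit, so x41 = false.
The clause (x43) is unit, so x43 = true.
But (!x43) is also a unit clause — contradiction.
Undo x21 and try x21 = false.
The clause (x23) is unit, so x23 = true.
The clause (!x13) is unit, so x13 = false.
The clause (!x33) is unit, so x33 = false.
The clause (x31) is unit, so x31 = true.
The clause (!x41) is unit, so x41 = false.
The clause (x43) is unit, so x43 = true.
But (!x43) is also a unit clause — contradiction.
Neither x21 = true nor x21 = false works.
Undo x12 and try x12 = false.
The clause (x13) is unit, so x13 = true.
The clause (!x23) is unit, so x23 = false.
The clause (!x33) is unit, so x33 = false.
The clause (!x43) is unit, so x43 = false.
Suppose x21 = true.
The clause (!x31) is unit, so x31 = false.
The clause (x32) is unit, so x32 = true.
The clause (!x41) is unit, so x41 = false.
The clause (x42) is unit, so x42 = true.
But (!x42) is also a unit clause — contradiction.
Undo x21 and try x21 = false.
The clause (x22) is unit, so x22 = true.
The clause (!x32) is unit, so x32 = false.
The clause (x31) is unit, so x31 = true.
The clause (!x41) is unit, so x41 = false.
The clause (x42) is unit, so x42 = true.
But (!x42) is also a unit clause — contradiction.
Neither x21 = true nor x21 = false works.
Neither x12 = true nor x12 = false works.
Undo x11 and try x11 = true.
The clause (!x21) is unit, so x21 = false.
The clause (!x31) is unit, so x31 = false.
The clause (!x41) is unit, so x41 = false.
Suppose x22 = true.
The clause (!x12) is unit, so x12 = false.
The clause (!x32) is unit, so x32 = false.
The clause (x33) is unit, so x33 = true.
The clause (!x42) is unit, so x42 = false.
The clause (x43) is unit, so x43 = true.
But (!x43) is also a unit clause — contradiction.
Undo x22 and try x22 = false.
The clause (x23) is unit, so x23 = true.
The clause (!x13) is unit, so x13 = false.
The clause (!x33) is unit, so x33 = false.
The clause (x32) is unit, so x32 = true.
The clause (!x12) is unit, so x12 = false.
The clause (!x42) is unit, so x42 = false.
The clause (x43) is unit, so x43 = true.
But (!x43) is also a unit clause — contradiction.
Neither x22 = true nor x22 = false works.
Neither x11 = true nor x11 = false works.

UNSATISFIABLE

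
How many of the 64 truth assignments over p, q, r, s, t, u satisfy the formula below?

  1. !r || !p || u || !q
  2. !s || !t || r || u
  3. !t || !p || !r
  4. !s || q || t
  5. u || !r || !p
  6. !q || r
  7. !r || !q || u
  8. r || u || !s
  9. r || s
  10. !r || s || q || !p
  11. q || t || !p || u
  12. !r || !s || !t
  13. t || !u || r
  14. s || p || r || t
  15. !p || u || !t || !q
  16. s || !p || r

11

There are 2^6 = 64 truth assignments over (p, q, r, s, t, u).
Split on u. With u = true, the clauses containing u are satisfied and !u drops from the rest; 9 of the 2^5 = 32 assignments to the other variables satisfy what remains.
With u = false, by the same count on the reduced clause set, 2 assignments work.
(One model: p=F, q=F, r=F, s=T, t=T, u=T.)
Total: 9 + 2 = 11.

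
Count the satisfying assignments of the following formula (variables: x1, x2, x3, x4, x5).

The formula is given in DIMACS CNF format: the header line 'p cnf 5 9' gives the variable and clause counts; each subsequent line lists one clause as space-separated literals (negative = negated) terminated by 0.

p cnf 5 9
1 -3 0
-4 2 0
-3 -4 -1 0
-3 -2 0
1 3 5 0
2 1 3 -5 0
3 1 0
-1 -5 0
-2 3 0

There are 2^5 = 32 truth assignments over (x1, x2, x3, x4, x5).
Split on x3. With x3 = True, the clauses containing x3 are satisfied and ¬x3 drops from the rest; 1 of the 2^4 = 16 assignments to the other variables satisfy what remains.
With x3 = False, by the same count on the reduced clause set, 1 assignment works.
Total: 1 + 1 = 2.

2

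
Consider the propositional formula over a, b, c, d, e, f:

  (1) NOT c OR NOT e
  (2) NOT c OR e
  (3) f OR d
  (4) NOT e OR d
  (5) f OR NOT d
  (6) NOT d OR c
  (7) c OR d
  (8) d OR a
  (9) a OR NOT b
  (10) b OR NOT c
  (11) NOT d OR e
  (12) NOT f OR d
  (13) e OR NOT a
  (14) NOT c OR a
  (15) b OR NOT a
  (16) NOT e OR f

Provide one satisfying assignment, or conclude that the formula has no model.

Branch on c: set c = false.
Unit clause (NOT d) forces d = false.
Now (d) is unsatisfied and unit — conflict.
Undo c and try c = true.
Unit clause (NOT e) forces e = false.
Now (e) is unsatisfied and unit — conflict.
Neither c = true nor c = false works.

UNSATISFIABLE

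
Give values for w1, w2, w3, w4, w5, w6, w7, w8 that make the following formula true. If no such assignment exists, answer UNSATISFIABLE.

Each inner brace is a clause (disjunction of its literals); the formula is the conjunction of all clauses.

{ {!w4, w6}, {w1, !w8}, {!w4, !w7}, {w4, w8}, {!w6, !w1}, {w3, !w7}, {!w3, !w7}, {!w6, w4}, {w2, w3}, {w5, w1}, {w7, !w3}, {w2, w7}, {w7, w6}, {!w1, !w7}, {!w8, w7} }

w1 ↦ false,  w2 ↦ true,  w3 ↦ false,  w4 ↦ true,  w5 ↦ true,  w6 ↦ true,  w7 ↦ false,  w8 ↦ false

Try w4 = true.
The clause (w6) is unit, so w6 = true.
The clause (!w7) is unit, so w7 = false.
The clause (!w1) is unit, so w1 = false.
The clause (!w8) is unit, so w8 = false.
The clause (w5) is unit, so w5 = true.
The clause (!w3) is unit, so w3 = false.
The clause (w2) is unit, so w2 = true.
This assignment satisfies each clause.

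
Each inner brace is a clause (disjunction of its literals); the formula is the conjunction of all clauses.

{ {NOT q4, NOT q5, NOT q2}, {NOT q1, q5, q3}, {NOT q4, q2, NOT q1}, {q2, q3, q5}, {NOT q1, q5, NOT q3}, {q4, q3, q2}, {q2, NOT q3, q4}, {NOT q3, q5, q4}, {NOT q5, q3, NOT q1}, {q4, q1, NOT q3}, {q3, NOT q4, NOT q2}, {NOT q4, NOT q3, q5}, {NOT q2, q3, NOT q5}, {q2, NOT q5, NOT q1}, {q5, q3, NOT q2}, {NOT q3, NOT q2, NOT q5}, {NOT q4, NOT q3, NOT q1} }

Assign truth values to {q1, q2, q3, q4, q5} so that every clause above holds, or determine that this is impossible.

Case q4 = true:
Case q5 = true:
From the singleton clause (NOT q2), q2 = false.
From the singleton clause (NOT q1), q1 = false.
No clause remains; q3 is free.

q1=false; q2=false; q3=false; q4=true; q5=true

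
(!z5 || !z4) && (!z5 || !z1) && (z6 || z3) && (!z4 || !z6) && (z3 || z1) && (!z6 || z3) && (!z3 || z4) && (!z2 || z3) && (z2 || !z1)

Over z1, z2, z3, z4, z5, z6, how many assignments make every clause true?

3

There are 2^6 = 64 truth assignments over (z1, z2, z3, z4, z5, z6).
Split on z6. With z6 = true, the clauses containing z6 are satisfied and !z6 drops from the rest; 0 of the 2^5 = 32 assignments to the other variables satisfy what remains.
With z6 = false, by the same count on the reduced clause set, 3 assignments work.
Total: 0 + 3 = 3.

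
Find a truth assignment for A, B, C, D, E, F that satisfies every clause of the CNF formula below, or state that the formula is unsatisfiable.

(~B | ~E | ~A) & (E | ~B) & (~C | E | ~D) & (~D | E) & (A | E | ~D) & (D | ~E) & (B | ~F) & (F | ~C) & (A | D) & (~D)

A=1; B=0; C=0; D=0; E=0; F=0

(~D) alone gives D = 0.
(~E) alone gives E = 0.
(~B) alone gives B = 0.
(~F) alone gives F = 0.
(~C) alone gives C = 0.
(A) alone gives A = 1.
This assignment satisfies each clause.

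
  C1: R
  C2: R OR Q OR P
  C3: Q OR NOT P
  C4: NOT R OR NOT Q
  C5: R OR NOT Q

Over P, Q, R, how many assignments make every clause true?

There are 2^3 = 8 truth assignments over (P, Q, R).
Split on R. With R = true, the clauses containing R are satisfied and NOT R drops from the rest; 1 of the 2^2 = 4 assignments to the other variables satisfy what remains.
With R = false, by the same count on the reduced clause set, 0 assignments work.
(One model: P=F, Q=F, R=T.)
Total: 1 + 0 = 1.

1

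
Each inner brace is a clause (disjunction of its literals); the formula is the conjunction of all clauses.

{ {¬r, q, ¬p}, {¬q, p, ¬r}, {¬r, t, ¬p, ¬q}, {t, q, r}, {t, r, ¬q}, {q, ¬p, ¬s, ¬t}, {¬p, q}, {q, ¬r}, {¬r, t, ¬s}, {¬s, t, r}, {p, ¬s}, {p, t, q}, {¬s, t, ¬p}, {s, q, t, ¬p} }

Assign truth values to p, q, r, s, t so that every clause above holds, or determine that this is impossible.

p=True, q=True, r=True, s=True, t=True

Try p = True.
Unit clause (q) forces q = True.
Try r = True.
Unit clause (t) forces t = True.
All clauses hold; s can take either value.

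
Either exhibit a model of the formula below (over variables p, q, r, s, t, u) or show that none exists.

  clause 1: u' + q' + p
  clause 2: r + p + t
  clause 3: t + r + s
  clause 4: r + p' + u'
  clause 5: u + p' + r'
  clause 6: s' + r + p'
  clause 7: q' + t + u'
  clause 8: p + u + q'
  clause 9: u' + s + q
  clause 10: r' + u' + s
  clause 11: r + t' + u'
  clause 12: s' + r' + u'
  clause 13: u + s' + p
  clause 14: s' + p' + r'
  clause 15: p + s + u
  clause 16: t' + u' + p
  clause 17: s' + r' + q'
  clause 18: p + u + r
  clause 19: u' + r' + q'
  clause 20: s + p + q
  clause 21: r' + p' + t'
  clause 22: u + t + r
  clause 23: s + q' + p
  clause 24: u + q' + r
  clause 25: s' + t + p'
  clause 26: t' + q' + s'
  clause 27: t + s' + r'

p: 1, q: 0, r: 0, s: 0, t: 1, u: 0

Branch on u: set u = 0.
Branch on p: set p = 1.
From the singleton clause (r'), r = 0.
From the singleton clause (s'), s = 0.
From the singleton clause (t), t = 1.
From the singleton clause (q'), q = 0.
All clauses are satisfied.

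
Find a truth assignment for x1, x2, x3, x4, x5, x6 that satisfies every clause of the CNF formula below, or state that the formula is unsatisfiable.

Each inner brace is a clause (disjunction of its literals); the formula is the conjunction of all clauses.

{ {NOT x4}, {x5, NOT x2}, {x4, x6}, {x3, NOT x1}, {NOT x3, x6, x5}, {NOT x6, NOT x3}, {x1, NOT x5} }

Unit clause (NOT x4) forces x4 = false.
Unit clause (x6) forces x6 = true.
Unit clause (NOT x3) forces x3 = false.
Unit clause (NOT x1) forces x1 = false.
Unit clause (NOT x5) forces x5 = false.
Unit clause (NOT x2) forces x2 = false.
All clauses are satisfied.

x1 ↦ false, x2 ↦ false, x3 ↦ false, x4 ↦ false, x5 ↦ false, x6 ↦ true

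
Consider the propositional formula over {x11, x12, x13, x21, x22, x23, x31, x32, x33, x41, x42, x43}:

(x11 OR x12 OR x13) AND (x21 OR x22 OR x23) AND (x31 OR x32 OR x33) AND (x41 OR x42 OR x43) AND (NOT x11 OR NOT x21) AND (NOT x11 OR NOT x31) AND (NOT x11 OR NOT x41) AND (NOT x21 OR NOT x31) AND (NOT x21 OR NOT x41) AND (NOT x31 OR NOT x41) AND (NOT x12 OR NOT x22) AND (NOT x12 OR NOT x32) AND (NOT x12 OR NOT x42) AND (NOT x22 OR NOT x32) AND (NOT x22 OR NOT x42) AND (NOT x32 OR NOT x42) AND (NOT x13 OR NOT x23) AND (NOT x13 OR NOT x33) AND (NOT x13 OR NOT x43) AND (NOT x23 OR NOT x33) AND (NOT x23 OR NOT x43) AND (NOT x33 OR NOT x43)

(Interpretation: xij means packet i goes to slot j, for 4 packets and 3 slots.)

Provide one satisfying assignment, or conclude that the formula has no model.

Branch on x11: set x11 = false.
Branch on x12: set x12 = true.
Unit clause (NOT x22) forces x22 = false.
Unit clause (NOT x32) forces x32 = false.
Unit clause (NOT x42) forces x42 = false.
Branch on x21: set x21 = true.
Unit clause (NOT x31) forces x31 = false.
Unit clause (x33) forces x33 = true.
Unit clause (NOT x41) forces x41 = false.
Unit clause (x43) forces x43 = true.
That conflicts with the unit clause (NOT x43).
Undo x21 and try x21 = false.
Unit clause (x23) forces x23 = true.
Unit clause (NOT x13) forces x13 = false.
Unit clause (NOT x33) forces x33 = false.
Unit clause (x31) forces x31 = true.
Unit clause (NOT x41) forces x41 = false.
Unit clause (x43) forces x43 = true.
That conflicts with the unit clause (NOT x43).
Either choice for x21 ends in contradiction.
Undo x12 and try x12 = false.
Unit clause (x13) forces x13 = true.
Unit clause (NOT x23) forces x23 = false.
Unit clause (NOT x33) forces x33 = false.
Unit clause (NOT x43) forces x43 = false.
Branch on x21: set x21 = true.
Unit clause (NOT x31) forces x31 = false.
Unit clause (x32) forces x32 = true.
Unit clause (NOT x41) forces x41 = false.
Unit clause (x42) forces x42 = true.
That conflicts with the unit clause (NOT x42).
Undo x21 and try x21 = false.
Unit clause (x22) forces x22 = true.
Unit clause (NOT x32) forces x32 = false.
Unit clause (x31) forces x31 = true.
Unit clause (NOT x41) forces x41 = false.
Unit clause (x42) forces x42 = true.
That conflicts with the unit clause (NOT x42).
Either choice for x21 ends in contradiction.
Either choice for x12 ends in contradiction.
Undo x11 and try x11 = true.
Unit clause (NOT x21) forces x21 = false.
Unit clause (NOT x31) forces x31 = false.
Unit clause (NOT x41) forces x41 = false.
Branch on x22: set x22 = true.
Unit clause (NOT x12) forces x12 = false.
Unit clause (NOT x32) forces x32 = false.
Unit clause (x33) forces x33 = true.
Unit clause (NOT x42) forces x42 = false.
Unit clause (x43) forces x43 = true.
That conflicts with the unit clause (NOT x43).
Undo x22 and try x22 = false.
Unit clause (x23) forces x23 = true.
Unit clause (NOT x13) forces x13 = false.
Unit clause (NOT x33) forces x33 = false.
Unit clause (x32) forces x32 = true.
Unit clause (NOT x12) forces x12 = false.
Unit clause (NOT x42) forces x42 = false.
Unit clause (x43) forces x43 = true.
That conflicts with the unit clause (NOT x43).
Either choice for x22 ends in contradiction.
Either choice for x11 ends in contradiction.

UNSATISFIABLE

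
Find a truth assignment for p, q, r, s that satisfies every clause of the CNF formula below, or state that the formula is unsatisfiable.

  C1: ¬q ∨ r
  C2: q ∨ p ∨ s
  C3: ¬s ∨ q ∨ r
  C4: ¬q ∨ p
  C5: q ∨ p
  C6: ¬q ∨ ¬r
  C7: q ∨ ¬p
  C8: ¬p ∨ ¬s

Branch on q: set q = False.
(p) alone gives p = True.
That conflicts with the unit clause (¬p).
Backtrack on q: now try q = True.
(r) alone gives r = True.
That conflicts with the unit clause (¬r).
Both values of q lead to a conflict.

UNSATISFIABLE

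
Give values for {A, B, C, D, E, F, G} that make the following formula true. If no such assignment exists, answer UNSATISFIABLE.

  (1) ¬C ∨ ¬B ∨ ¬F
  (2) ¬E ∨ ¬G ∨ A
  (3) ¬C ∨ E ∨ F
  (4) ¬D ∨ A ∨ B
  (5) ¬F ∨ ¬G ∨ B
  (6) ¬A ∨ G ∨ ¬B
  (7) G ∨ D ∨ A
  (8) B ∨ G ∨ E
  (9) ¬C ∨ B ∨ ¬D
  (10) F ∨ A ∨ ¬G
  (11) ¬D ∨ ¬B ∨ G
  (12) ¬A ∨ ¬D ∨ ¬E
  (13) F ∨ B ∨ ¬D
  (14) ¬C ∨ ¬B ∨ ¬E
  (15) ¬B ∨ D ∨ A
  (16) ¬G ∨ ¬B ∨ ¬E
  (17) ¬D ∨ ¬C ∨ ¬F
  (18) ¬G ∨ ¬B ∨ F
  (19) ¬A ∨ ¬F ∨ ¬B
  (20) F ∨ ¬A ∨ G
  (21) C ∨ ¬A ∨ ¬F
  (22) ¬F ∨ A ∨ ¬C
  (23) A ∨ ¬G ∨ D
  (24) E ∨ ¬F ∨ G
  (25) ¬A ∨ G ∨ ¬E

Suppose C = True.
Suppose B = False.
From the singleton clause (¬D), D = False.
Suppose E = True.
Suppose G = True.
From the singleton clause (A), A = True.
From the singleton clause (¬F), F = False.
Every clause now holds.

A: True,  B: False,  C: True,  D: False,  E: True,  F: False,  G: True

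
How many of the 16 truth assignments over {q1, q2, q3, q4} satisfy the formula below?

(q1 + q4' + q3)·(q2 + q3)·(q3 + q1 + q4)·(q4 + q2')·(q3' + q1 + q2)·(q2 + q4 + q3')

There are 2^4 = 16 truth assignments over (q1, q2, q3, q4).
Check each against the 6 clauses (columns in the order q1, q2, q3, q4):
  F F F F  ✗ fails (q2 + q3)
  F F F T  ✗ fails (q1 + q4' + q3)
  F F T F  ✗ fails (q3' + q1 + q2)
  F F T T  ✗ fails (q3' + q1 + q2)
  F T F F  ✗ fails (q3 + q1 + q4)
  F T F T  ✗ fails (q1 + q4' + q3)
  F T T F  ✗ fails (q4 + q2')
  F T T T  ✓ satisfies all
  T F F F  ✗ fails (q2 + q3)
  T F F T  ✗ fails (q2 + q3)
  T F T F  ✗ fails (q2 + q4 + q3')
  T F T T  ✓ satisfies all
  T T F F  ✗ fails (q4 + q2')
  T T F T  ✓ satisfies all
  T T T F  ✗ fails (q4 + q2')
  T T T T  ✓ satisfies all
4 of the 16 rows are models.

4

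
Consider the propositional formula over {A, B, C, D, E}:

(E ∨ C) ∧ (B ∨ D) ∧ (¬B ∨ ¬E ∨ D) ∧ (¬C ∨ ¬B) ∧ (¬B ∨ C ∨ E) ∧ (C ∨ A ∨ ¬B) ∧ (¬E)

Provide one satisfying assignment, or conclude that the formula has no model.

A: True,  B: False,  C: True,  D: True,  E: False

Unit clause (¬E) forces E = False.
Unit clause (C) forces C = True.
Unit clause (¬B) forces B = False.
Unit clause (D) forces D = True.
No clause remains; A is free.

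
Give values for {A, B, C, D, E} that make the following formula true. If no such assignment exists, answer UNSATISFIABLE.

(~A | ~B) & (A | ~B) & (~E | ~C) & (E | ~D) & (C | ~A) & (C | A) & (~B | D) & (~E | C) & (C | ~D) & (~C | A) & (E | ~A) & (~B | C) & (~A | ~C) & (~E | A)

UNSATISFIABLE

Branch on A: set A = 0.
Unit clause (~B) forces B = 0.
Unit clause (C) forces C = 1.
But (~C) is also a unit clause — contradiction.
So A must be the other value — set A = 1.
Unit clause (~B) forces B = 0.
Unit clause (C) forces C = 1.
But (~C) is also a unit clause — contradiction.
Neither A = 1 nor A = 0 works.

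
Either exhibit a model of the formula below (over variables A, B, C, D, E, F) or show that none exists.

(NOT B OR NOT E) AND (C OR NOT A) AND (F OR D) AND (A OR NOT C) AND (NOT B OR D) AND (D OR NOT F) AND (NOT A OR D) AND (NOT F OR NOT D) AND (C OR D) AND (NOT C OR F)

A=false,  B=true,  C=false,  D=true,  E=false,  F=false

Suppose B = true.
Unit clause (NOT E) forces E = false.
Unit clause (D) forces D = true.
Unit clause (NOT F) forces F = false.
Unit clause (NOT C) forces C = false.
Unit clause (NOT A) forces A = false.
All clauses are satisfied.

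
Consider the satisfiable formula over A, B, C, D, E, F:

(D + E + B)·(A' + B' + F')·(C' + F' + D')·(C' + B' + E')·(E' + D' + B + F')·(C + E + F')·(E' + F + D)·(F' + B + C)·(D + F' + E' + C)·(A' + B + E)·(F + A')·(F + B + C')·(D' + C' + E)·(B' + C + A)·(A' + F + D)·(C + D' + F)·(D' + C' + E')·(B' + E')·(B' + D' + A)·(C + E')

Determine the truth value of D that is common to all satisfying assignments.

Suppose D = 1.
Suppose C = 0.
From the singleton clause (F), F = 1.
From the singleton clause (E), E = 1.
That conflicts with the unit clause (E').
Undo C and try C = 1.
From the singleton clause (F'), F = 0.
From the singleton clause (A'), A = 0.
From the singleton clause (B), B = 1.
That conflicts with the unit clause (B').
Neither C = 1 nor C = 0 works.
So every satisfying assignment has D = False.

False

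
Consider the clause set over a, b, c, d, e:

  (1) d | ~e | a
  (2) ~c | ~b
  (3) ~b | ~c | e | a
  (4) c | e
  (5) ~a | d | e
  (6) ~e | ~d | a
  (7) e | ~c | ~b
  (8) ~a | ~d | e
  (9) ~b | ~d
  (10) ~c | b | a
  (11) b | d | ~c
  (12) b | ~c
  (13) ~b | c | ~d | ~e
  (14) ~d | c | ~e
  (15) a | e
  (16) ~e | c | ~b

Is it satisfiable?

Try c = 0.
(e) alone gives e = 1.
(~d) alone gives d = 0.
(a) alone gives a = 1.
(~b) alone gives b = 0.
Every clause now holds.
A satisfying assignment: a ↦ 1; b ↦ 0; c ↦ 0; d ↦ 0; e ↦ 1.

Satisfiable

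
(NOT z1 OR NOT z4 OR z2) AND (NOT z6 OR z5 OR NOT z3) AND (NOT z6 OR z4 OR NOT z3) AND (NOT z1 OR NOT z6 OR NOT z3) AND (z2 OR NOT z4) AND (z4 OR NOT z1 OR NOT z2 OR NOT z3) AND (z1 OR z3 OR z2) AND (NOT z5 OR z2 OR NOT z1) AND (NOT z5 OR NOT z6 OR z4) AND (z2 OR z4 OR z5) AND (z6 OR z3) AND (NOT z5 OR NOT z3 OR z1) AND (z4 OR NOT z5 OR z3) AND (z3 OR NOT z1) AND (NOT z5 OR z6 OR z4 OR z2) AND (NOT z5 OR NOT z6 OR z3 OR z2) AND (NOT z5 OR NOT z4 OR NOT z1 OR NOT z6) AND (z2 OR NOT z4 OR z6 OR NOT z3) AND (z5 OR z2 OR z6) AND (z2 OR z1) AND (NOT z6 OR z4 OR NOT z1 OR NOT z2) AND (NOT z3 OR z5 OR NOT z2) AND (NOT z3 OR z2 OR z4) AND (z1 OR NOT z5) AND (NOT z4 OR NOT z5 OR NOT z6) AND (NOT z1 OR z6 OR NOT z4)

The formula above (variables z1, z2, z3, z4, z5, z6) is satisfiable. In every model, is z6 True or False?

Suppose z6 = false.
The clause (z3) is unit, so z3 = true.
Try z2 = true.
The clause (z5) is unit, so z5 = true.
The clause (z1) is unit, so z1 = true.
The clause (z4) is unit, so z4 = true.
But (NOT z4) is also a unit clause — contradiction.
So z2 must be the other value — set z2 = false.
The clause (NOT z4) is unit, so z4 = false.
But (z4) is also a unit clause — contradiction.
Both values of z2 lead to a conflict.
So every satisfying assignment has z6 = True.

True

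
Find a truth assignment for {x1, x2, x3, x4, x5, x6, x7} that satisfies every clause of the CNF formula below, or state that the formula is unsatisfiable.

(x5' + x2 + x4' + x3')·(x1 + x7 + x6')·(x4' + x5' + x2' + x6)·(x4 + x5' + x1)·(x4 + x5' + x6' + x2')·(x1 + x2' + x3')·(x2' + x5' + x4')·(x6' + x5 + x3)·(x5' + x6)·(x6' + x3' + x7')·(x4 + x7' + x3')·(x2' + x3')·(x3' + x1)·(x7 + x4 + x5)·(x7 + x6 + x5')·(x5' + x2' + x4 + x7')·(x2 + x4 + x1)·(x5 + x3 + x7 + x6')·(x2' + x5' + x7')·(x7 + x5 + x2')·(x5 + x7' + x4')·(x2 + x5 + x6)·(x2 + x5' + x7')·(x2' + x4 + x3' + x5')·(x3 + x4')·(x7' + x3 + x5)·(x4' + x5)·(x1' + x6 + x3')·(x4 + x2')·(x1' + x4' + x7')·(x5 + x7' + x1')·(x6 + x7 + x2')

x1=1,  x2=0,  x3=1,  x4=0,  x5=1,  x6=1,  x7=0

Try x5 = 1.
Unit clause (x6) forces x6 = 1.
Try x1 = 1.
Try x4 = 0.
Unit clause (x2') forces x2 = 0.
Unit clause (x7') forces x7 = 0.
All clauses hold; x3 can take either value.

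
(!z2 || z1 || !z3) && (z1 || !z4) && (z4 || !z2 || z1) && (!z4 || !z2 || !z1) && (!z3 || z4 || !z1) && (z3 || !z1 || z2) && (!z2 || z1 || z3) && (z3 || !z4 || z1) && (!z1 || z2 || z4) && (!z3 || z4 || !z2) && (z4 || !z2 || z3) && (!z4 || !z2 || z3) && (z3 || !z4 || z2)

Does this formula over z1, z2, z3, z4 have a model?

Satisfiable

Try z1 = false.
The clause (!z4) is unit, so z4 = false.
The clause (!z2) is unit, so z2 = false.
No clause remains; z3 is free.
A satisfying assignment: z1=false; z2=false; z3=true; z4=false.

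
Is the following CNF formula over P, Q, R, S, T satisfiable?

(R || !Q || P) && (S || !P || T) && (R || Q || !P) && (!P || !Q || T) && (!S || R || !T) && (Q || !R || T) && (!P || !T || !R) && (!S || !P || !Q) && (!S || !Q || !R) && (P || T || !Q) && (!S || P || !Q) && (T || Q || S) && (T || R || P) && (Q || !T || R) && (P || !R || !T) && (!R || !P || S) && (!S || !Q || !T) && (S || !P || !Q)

Case R = true:
Case Q = true:
From the singleton clause (!S), S = false.
From the singleton clause (!P), P = false.
From the singleton clause (T), T = true.
That conflicts with the unit clause (!T).
That branch fails; take Q = false instead.
From the singleton clause (T), T = true.
From the singleton clause (!P), P = false.
That conflicts with the unit clause (P).
Either choice for Q ends in contradiction.
That branch fails; take R = false instead.
Case Q = false:
From the singleton clause (!P), P = false.
From the singleton clause (T), T = true.
That conflicts with the unit clause (!T).
That branch fails; take Q = true instead.
From the singleton clause (P), P = true.
From the singleton clause (T), T = true.
From the singleton clause (!S), S = false.
That conflicts with the unit clause (S).
Either choice for Q ends in contradiction.
Either choice for R ends in contradiction.
No assignment satisfies every clause.

No, unsatisfiable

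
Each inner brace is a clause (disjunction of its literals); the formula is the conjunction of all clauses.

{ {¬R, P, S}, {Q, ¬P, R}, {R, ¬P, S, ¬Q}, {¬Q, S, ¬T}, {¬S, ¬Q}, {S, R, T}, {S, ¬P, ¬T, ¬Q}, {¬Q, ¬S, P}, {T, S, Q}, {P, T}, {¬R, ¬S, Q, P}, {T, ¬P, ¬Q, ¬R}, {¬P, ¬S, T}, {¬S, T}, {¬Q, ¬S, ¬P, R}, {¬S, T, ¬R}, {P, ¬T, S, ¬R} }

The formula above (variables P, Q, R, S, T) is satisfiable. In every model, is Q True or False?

False

Suppose Q = True.
Unit clause (¬S) forces S = False.
Unit clause (¬T) forces T = False.
Unit clause (R) forces R = True.
Unit clause (P) forces P = True.
Now (¬P) is unsatisfied and unit — conflict.
So every satisfying assignment has Q = False.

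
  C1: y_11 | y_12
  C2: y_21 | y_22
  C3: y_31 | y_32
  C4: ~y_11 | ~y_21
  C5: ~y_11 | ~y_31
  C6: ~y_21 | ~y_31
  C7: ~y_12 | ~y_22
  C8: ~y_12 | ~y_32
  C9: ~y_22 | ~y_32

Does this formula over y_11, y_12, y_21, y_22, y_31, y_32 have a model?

Suppose y_11 = 1.
(~y_21) alone gives y_21 = 0.
(y_22) alone gives y_22 = 1.
(~y_31) alone gives y_31 = 0.
(y_32) alone gives y_32 = 1.
Now (~y_32) is unsatisfied and unit — conflict.
So y_11 must be the other value — set y_11 = 0.
(y_12) alone gives y_12 = 1.
(~y_22) alone gives y_22 = 0.
(y_21) alone gives y_21 = 1.
(~y_31) alone gives y_31 = 0.
(y_32) alone gives y_32 = 1.
Now (~y_32) is unsatisfied and unit — conflict.
Both values of y_11 lead to a conflict.
No assignment satisfies every clause.

No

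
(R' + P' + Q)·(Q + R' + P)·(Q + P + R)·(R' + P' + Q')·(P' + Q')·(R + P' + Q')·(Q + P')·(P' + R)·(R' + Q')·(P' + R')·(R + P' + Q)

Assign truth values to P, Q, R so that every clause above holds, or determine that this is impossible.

Try P = 0.
Try Q = 1.
Unit clause (R') forces R = 0.
All clauses are satisfied.

P ↦ 0,  Q ↦ 1,  R ↦ 0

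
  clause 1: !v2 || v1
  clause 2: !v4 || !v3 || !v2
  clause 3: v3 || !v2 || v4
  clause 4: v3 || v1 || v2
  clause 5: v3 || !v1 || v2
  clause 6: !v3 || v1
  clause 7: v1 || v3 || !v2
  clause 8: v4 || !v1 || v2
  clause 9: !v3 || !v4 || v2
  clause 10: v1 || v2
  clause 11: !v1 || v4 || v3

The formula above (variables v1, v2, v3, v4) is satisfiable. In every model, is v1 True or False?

True

Suppose v1 = false.
(!v2) alone gives v2 = false.
Now (v2) is unsatisfied and unit — conflict.
So every satisfying assignment has v1 = True.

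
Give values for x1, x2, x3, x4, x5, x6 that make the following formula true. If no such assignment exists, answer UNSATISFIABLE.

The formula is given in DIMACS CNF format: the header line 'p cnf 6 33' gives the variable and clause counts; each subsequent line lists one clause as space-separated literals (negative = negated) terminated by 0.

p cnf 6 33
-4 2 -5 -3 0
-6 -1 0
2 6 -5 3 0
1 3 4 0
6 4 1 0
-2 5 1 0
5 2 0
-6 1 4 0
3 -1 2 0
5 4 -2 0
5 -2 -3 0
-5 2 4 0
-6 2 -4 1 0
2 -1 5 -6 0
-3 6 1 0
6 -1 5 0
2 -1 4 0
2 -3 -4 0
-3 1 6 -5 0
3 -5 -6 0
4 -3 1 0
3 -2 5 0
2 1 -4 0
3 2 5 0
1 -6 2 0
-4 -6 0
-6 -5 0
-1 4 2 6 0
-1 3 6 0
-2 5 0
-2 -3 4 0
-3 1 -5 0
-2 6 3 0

x1 ↦ True,  x2 ↦ True,  x3 ↦ True,  x4 ↦ True,  x5 ↦ True,  x6 ↦ False

Try x6 = False.
Try x4 = True.
Try x5 = True.
Try x2 = True.
Unit clause (x3) forces x3 = True.
Unit clause (x1) forces x1 = True.
All clauses are satisfied.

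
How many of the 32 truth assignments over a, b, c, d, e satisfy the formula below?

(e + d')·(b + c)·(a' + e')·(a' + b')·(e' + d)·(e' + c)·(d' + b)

5

There are 2^5 = 32 truth assignments over (a, b, c, d, e).
Split on c. With c = 1, the clauses containing c are satisfied and c' drops from the rest; 4 of the 2^4 = 16 assignments to the other variables satisfy what remains.
With c = 0, by the same count on the reduced clause set, 1 assignment works.
Total: 4 + 1 = 5.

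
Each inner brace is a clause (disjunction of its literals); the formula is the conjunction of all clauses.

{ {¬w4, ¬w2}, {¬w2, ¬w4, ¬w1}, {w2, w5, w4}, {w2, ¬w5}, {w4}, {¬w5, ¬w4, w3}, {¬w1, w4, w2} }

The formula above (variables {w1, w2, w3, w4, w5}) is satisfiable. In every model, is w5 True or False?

False

Suppose w5 = True.
(w2) alone gives w2 = True.
(¬w4) alone gives w4 = False.
Now (w4) is unsatisfied and unit — conflict.
So every satisfying assignment has w5 = False.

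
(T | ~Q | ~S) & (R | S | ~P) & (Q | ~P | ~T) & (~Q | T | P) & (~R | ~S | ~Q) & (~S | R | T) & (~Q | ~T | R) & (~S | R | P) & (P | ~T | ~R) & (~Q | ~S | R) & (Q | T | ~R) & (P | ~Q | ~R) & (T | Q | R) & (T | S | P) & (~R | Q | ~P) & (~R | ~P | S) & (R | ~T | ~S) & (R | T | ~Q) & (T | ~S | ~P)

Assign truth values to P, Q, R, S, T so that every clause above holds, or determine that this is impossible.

P: 0,  Q: 0,  R: 0,  S: 0,  T: 1

Case T = 1:
Case Q = 0:
(~P) alone gives P = 0.
(~R) alone gives R = 0.
(~S) alone gives S = 0.
This assignment satisfies each clause.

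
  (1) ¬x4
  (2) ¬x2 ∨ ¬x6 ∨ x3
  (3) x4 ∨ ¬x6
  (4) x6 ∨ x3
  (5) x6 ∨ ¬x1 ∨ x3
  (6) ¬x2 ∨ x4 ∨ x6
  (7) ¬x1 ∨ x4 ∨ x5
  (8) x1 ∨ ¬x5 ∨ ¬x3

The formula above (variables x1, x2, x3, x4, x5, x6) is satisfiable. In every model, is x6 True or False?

Suppose x6 = True.
(¬x4) alone gives x4 = False.
But (x4) is also a unit clause — contradiction.
So every satisfying assignment has x6 = False.

False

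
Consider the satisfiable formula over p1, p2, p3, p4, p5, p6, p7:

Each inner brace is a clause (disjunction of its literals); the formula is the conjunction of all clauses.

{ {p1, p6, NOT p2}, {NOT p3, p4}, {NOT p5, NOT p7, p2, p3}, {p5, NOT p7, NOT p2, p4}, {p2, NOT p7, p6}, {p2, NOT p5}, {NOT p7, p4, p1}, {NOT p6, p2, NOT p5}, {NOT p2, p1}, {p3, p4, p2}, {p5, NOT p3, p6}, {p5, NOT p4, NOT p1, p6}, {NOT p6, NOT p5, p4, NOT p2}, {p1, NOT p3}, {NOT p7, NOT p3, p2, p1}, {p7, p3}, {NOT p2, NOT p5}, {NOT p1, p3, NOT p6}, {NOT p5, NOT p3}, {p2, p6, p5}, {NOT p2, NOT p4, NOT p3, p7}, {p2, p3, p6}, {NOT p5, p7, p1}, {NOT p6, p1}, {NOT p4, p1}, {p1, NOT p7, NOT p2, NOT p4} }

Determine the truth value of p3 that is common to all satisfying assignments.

Suppose p3 = false.
From the singleton clause (p7), p7 = true.
Case p5 = false:
Case p2 = false:
From the singleton clause (p6), p6 = true.
From the singleton clause (p4), p4 = true.
From the singleton clause (NOT p1), p1 = false.
That conflicts with the unit clause (p1).
Backtrack on p2: now try p2 = true.
From the singleton clause (p4), p4 = true.
From the singleton clause (p1), p1 = true.
From the singleton clause (p6), p6 = true.
That conflicts with the unit clause (NOT p6).
Either choice for p2 ends in contradiction.
Backtrack on p5: now try p5 = true.
From the singleton clause (p2), p2 = true.
That conflicts with the unit clause (NOT p2).
Either choice for p5 ends in contradiction.
So every satisfying assignment has p3 = True.

True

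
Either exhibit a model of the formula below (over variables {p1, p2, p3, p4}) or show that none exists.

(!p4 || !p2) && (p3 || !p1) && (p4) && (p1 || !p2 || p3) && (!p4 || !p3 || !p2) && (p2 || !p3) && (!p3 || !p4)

p1=false, p2=false, p3=false, p4=true

From the singleton clause (p4), p4 = true.
From the singleton clause (!p2), p2 = false.
From the singleton clause (!p3), p3 = false.
From the singleton clause (!p1), p1 = false.
All clauses are satisfied.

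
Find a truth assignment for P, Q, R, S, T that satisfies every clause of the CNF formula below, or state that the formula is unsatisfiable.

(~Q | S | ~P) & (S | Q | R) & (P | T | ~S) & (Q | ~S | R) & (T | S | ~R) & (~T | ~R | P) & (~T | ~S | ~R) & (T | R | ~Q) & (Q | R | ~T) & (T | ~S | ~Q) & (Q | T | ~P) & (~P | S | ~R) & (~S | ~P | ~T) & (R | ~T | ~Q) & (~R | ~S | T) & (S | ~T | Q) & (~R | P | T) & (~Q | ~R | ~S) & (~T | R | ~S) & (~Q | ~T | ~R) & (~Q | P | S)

UNSATISFIABLE

Branch on Q: set Q = 0.
Branch on S: set S = 1.
Unit clause (R) forces R = 1.
Unit clause (~T) forces T = 0.
Now (T) is unsatisfied and unit — conflict.
That branch fails; take S = 0 instead.
Unit clause (R) forces R = 1.
Unit clause (T) forces T = 1.
Now (~T) is unsatisfied and unit — conflict.
Both values of S lead to a conflict.
That branch fails; take Q = 1 instead.
Branch on S: set S = 1.
Unit clause (T) forces T = 1.
Unit clause (~R) forces R = 0.
Now (R) is unsatisfied and unit — conflict.
That branch fails; take S = 0 instead.
Unit clause (~P) forces P = 0.
Now (P) is unsatisfied and unit — conflict.
Both values of S lead to a conflict.
Both values of Q lead to a conflict.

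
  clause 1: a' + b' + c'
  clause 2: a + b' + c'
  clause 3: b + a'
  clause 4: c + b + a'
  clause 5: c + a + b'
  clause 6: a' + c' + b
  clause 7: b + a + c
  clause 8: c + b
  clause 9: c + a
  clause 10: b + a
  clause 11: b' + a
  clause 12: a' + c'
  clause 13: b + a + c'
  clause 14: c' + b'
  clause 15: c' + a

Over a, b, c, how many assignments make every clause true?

1

There are 2^3 = 8 truth assignments over (a, b, c).
Check each against the 15 clauses (columns in the order a, b, c):
  F F F  ✗ fails (b + a + c)
  F F T  ✗ fails (b + a)
  F T F  ✗ fails (c + a + b')
  F T T  ✗ fails (a + b' + c')
  T F F  ✗ fails (b + a')
  T F T  ✗ fails (b + a')
  T T F  ✓ satisfies all
  T T T  ✗ fails (a' + b' + c')
1 of the 8 rows is a model.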